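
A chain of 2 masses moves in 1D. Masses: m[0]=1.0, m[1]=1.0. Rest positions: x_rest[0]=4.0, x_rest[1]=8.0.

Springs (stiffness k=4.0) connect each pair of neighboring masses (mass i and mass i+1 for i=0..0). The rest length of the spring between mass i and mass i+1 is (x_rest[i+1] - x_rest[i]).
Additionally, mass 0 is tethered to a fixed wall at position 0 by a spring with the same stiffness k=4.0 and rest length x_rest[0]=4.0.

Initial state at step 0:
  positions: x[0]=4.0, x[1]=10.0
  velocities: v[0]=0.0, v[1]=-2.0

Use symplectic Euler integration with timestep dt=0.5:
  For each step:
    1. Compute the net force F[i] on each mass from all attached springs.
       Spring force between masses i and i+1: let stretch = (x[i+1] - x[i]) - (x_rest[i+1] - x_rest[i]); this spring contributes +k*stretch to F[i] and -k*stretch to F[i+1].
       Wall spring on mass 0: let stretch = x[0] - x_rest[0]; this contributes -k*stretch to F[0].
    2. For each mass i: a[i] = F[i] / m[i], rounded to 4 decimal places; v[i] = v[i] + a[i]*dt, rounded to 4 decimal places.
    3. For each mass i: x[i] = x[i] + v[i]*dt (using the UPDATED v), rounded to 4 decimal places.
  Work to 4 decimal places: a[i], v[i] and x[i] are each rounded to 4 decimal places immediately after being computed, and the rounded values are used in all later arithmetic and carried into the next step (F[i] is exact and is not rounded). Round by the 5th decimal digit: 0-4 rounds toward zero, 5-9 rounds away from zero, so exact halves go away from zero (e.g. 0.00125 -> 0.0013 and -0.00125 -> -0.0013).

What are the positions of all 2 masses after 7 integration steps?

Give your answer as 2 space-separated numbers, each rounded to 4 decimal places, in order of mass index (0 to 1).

Step 0: x=[4.0000 10.0000] v=[0.0000 -2.0000]
Step 1: x=[6.0000 7.0000] v=[4.0000 -6.0000]
Step 2: x=[3.0000 7.0000] v=[-6.0000 0.0000]
Step 3: x=[1.0000 7.0000] v=[-4.0000 0.0000]
Step 4: x=[4.0000 5.0000] v=[6.0000 -4.0000]
Step 5: x=[4.0000 6.0000] v=[0.0000 2.0000]
Step 6: x=[2.0000 9.0000] v=[-4.0000 6.0000]
Step 7: x=[5.0000 9.0000] v=[6.0000 0.0000]

Answer: 5.0000 9.0000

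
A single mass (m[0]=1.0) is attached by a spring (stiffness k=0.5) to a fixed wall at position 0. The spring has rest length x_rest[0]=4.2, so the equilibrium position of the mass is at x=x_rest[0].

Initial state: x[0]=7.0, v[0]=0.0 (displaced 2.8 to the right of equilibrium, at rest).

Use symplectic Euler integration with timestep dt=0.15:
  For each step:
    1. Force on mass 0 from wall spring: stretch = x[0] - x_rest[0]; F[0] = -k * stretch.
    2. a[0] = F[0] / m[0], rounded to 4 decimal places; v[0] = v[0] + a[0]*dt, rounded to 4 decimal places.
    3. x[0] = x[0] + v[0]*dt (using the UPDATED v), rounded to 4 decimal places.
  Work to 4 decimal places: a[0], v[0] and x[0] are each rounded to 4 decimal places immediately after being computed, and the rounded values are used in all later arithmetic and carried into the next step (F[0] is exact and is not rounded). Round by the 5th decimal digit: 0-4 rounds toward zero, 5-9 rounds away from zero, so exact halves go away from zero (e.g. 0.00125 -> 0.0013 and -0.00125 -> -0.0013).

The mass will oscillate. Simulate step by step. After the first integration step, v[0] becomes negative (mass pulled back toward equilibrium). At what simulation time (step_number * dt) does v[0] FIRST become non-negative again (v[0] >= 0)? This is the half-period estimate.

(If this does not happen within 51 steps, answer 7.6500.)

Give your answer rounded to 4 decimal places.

Step 0: x=[7.0000] v=[0.0000]
Step 1: x=[6.9685] v=[-0.2100]
Step 2: x=[6.9059] v=[-0.4176]
Step 3: x=[6.8128] v=[-0.6206]
Step 4: x=[6.6903] v=[-0.8166]
Step 5: x=[6.5398] v=[-1.0034]
Step 6: x=[6.3630] v=[-1.1789]
Step 7: x=[6.1618] v=[-1.3411]
Step 8: x=[5.9386] v=[-1.4882]
Step 9: x=[5.6958] v=[-1.6186]
Step 10: x=[5.4362] v=[-1.7308]
Step 11: x=[5.1627] v=[-1.8235]
Step 12: x=[4.8783] v=[-1.8957]
Step 13: x=[4.5863] v=[-1.9466]
Step 14: x=[4.2900] v=[-1.9756]
Step 15: x=[3.9926] v=[-1.9824]
Step 16: x=[3.6976] v=[-1.9668]
Step 17: x=[3.4082] v=[-1.9291]
Step 18: x=[3.1277] v=[-1.8697]
Step 19: x=[2.8593] v=[-1.7893]
Step 20: x=[2.6060] v=[-1.6887]
Step 21: x=[2.3706] v=[-1.5692]
Step 22: x=[2.1558] v=[-1.4320]
Step 23: x=[1.9640] v=[-1.2787]
Step 24: x=[1.7974] v=[-1.1110]
Step 25: x=[1.6578] v=[-0.9308]
Step 26: x=[1.5468] v=[-0.7401]
Step 27: x=[1.4656] v=[-0.5411]
Step 28: x=[1.4152] v=[-0.3360]
Step 29: x=[1.3961] v=[-0.1271]
Step 30: x=[1.4086] v=[0.0832]
First v>=0 after going negative at step 30, time=4.5000

Answer: 4.5000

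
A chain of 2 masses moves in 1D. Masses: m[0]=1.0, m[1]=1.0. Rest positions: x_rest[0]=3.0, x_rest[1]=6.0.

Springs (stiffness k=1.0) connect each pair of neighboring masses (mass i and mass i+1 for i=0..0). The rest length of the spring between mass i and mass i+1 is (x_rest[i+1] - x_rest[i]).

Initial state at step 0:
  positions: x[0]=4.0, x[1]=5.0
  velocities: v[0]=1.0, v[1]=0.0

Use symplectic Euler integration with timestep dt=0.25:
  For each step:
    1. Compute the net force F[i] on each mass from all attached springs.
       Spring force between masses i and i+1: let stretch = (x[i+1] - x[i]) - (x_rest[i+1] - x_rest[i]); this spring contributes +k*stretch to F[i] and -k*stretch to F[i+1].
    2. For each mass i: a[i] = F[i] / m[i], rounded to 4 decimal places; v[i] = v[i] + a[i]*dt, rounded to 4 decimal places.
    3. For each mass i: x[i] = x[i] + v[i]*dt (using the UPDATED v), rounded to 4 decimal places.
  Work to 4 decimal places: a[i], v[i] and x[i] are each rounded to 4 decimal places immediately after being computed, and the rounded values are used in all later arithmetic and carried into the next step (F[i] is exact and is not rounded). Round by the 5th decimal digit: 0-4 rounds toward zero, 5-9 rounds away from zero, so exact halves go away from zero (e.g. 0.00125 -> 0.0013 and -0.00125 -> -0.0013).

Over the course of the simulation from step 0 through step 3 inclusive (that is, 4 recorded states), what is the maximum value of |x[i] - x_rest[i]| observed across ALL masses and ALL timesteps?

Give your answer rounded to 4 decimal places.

Answer: 1.1250

Derivation:
Step 0: x=[4.0000 5.0000] v=[1.0000 0.0000]
Step 1: x=[4.1250 5.1250] v=[0.5000 0.5000]
Step 2: x=[4.1250 5.3750] v=[0.0000 1.0000]
Step 3: x=[4.0156 5.7344] v=[-0.4375 1.4375]
Max displacement = 1.1250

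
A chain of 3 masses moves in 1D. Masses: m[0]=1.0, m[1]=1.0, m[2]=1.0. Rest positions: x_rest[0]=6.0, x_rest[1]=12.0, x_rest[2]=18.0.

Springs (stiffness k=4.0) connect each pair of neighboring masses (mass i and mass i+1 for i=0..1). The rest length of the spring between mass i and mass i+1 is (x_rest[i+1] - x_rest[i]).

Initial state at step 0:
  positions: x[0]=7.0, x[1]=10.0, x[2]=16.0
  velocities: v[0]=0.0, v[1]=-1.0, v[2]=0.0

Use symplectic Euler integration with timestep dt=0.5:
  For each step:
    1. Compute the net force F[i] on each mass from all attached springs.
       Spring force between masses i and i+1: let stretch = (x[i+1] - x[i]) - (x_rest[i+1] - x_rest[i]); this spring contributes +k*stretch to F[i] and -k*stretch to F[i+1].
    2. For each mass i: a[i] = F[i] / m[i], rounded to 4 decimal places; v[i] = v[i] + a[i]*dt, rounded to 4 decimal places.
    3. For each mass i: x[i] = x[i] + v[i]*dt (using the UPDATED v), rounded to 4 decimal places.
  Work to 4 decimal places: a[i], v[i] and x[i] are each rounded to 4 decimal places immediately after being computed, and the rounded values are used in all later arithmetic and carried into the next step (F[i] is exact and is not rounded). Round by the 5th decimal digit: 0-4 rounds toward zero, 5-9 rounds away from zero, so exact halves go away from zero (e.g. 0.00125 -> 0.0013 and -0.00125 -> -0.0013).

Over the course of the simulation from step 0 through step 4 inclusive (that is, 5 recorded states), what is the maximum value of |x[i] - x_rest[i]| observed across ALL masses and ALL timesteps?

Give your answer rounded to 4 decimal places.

Step 0: x=[7.0000 10.0000 16.0000] v=[0.0000 -1.0000 0.0000]
Step 1: x=[4.0000 12.5000 16.0000] v=[-6.0000 5.0000 0.0000]
Step 2: x=[3.5000 10.0000 18.5000] v=[-1.0000 -5.0000 5.0000]
Step 3: x=[3.5000 9.5000 18.5000] v=[0.0000 -1.0000 0.0000]
Step 4: x=[3.5000 12.0000 15.5000] v=[0.0000 5.0000 -6.0000]
Max displacement = 2.5000

Answer: 2.5000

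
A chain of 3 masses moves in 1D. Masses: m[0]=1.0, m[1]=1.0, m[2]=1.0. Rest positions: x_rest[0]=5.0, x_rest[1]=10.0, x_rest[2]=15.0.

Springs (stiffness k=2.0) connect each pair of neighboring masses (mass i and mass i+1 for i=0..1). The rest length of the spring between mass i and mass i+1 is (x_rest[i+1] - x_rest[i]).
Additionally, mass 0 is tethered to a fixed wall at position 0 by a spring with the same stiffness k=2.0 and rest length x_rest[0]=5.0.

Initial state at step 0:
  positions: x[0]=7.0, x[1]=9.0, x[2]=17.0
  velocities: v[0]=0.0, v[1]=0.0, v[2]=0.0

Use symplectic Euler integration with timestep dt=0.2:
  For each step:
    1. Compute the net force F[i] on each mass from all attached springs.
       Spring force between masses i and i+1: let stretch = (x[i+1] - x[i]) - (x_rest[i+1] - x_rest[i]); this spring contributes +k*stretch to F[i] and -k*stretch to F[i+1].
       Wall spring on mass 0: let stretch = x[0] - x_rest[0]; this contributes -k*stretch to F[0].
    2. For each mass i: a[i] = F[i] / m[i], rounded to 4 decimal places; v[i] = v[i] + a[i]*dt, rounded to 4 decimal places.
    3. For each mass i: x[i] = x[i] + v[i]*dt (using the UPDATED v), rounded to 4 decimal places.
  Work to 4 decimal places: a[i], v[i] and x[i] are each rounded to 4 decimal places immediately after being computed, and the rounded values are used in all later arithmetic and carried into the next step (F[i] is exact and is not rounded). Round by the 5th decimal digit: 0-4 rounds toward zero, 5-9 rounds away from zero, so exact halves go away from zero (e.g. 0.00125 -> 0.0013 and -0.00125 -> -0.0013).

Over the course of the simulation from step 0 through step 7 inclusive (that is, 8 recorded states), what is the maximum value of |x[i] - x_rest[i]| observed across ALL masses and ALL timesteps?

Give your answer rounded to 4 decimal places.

Answer: 2.5763

Derivation:
Step 0: x=[7.0000 9.0000 17.0000] v=[0.0000 0.0000 0.0000]
Step 1: x=[6.6000 9.4800 16.7600] v=[-2.0000 2.4000 -1.2000]
Step 2: x=[5.9024 10.3120 16.3376] v=[-3.4880 4.1600 -2.1120]
Step 3: x=[5.0854 11.2733 15.8332] v=[-4.0851 4.8064 -2.5222]
Step 4: x=[4.3566 12.1043 15.3640] v=[-3.6441 4.1552 -2.3462]
Step 5: x=[3.8991 12.5763 15.0340] v=[-2.2877 2.3600 -1.6501]
Step 6: x=[3.8238 12.5507 14.9074] v=[-0.3765 -0.1278 -0.6332]
Step 7: x=[4.1407 12.0155 14.9922] v=[1.5847 -2.6759 0.4241]
Max displacement = 2.5763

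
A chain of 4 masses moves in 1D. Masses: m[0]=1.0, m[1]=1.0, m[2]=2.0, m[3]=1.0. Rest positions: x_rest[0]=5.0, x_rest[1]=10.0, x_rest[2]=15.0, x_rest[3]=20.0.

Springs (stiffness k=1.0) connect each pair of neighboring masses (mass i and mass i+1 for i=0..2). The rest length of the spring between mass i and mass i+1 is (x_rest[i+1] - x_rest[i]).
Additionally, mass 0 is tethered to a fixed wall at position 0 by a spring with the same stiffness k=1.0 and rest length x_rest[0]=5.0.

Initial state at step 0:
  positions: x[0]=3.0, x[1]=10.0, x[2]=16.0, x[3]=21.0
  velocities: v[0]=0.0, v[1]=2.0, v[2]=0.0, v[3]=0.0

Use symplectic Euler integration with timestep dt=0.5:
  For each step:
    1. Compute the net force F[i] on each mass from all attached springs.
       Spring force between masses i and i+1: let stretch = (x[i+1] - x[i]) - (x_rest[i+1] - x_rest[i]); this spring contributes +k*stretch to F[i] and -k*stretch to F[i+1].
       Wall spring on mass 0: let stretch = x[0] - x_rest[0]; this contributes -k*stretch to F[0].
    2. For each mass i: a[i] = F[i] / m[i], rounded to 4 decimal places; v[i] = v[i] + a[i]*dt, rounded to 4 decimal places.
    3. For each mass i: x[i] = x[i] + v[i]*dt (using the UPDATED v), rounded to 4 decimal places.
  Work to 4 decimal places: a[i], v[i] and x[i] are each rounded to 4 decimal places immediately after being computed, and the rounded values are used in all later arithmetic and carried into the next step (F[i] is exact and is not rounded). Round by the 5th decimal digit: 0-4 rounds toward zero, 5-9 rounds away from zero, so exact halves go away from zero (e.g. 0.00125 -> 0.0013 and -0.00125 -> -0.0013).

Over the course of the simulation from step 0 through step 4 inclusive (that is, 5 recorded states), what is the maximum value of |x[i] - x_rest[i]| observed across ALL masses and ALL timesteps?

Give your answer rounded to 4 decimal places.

Answer: 3.0821

Derivation:
Step 0: x=[3.0000 10.0000 16.0000 21.0000] v=[0.0000 2.0000 0.0000 0.0000]
Step 1: x=[4.0000 10.7500 15.8750 21.0000] v=[2.0000 1.5000 -0.2500 0.0000]
Step 2: x=[5.6875 11.0938 15.7500 20.9688] v=[3.3750 0.6875 -0.2500 -0.0625]
Step 3: x=[7.3047 11.2501 15.6953 20.8829] v=[3.2344 0.3125 -0.1094 -0.1719]
Step 4: x=[8.0821 11.5313 15.7334 20.7501] v=[1.5548 0.5624 0.0762 -0.2657]
Max displacement = 3.0821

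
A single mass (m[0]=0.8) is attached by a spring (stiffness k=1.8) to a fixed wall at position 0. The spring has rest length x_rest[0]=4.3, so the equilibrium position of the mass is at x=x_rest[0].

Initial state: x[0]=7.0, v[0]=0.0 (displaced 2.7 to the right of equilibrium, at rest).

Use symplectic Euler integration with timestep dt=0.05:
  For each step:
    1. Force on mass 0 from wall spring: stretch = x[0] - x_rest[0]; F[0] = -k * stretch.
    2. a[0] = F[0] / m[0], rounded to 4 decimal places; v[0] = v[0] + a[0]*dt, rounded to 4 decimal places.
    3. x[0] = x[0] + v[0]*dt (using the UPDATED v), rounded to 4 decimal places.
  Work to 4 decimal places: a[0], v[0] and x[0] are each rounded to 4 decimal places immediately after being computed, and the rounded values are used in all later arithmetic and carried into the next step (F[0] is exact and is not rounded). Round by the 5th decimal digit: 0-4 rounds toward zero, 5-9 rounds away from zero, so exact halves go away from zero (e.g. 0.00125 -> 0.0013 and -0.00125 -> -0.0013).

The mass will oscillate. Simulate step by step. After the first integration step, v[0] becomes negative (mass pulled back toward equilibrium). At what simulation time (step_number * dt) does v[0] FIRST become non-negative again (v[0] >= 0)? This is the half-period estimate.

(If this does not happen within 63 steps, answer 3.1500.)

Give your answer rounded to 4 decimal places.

Step 0: x=[7.0000] v=[0.0000]
Step 1: x=[6.9848] v=[-0.3038]
Step 2: x=[6.9545] v=[-0.6058]
Step 3: x=[6.9093] v=[-0.9044]
Step 4: x=[6.8494] v=[-1.1979]
Step 5: x=[6.7752] v=[-1.4847]
Step 6: x=[6.6870] v=[-1.7632]
Step 7: x=[6.5854] v=[-2.0317]
Step 8: x=[6.4710] v=[-2.2888]
Step 9: x=[6.3444] v=[-2.5330]
Step 10: x=[6.2063] v=[-2.7630]
Step 11: x=[6.0574] v=[-2.9775]
Step 12: x=[5.8986] v=[-3.1752]
Step 13: x=[5.7309] v=[-3.3550]
Step 14: x=[5.5551] v=[-3.5160]
Step 15: x=[5.3722] v=[-3.6572]
Step 16: x=[5.1833] v=[-3.7778]
Step 17: x=[4.9894] v=[-3.8772]
Step 18: x=[4.7917] v=[-3.9548]
Step 19: x=[4.5912] v=[-4.0101]
Step 20: x=[4.3891] v=[-4.0429]
Step 21: x=[4.1865] v=[-4.0529]
Step 22: x=[3.9845] v=[-4.0401]
Step 23: x=[3.7843] v=[-4.0046]
Step 24: x=[3.5870] v=[-3.9466]
Step 25: x=[3.3937] v=[-3.8664]
Step 26: x=[3.2055] v=[-3.7644]
Step 27: x=[3.0234] v=[-3.6413]
Step 28: x=[2.8485] v=[-3.4977]
Step 29: x=[2.6818] v=[-3.3344]
Step 30: x=[2.5242] v=[-3.1524]
Step 31: x=[2.3766] v=[-2.9526]
Step 32: x=[2.2398] v=[-2.7362]
Step 33: x=[2.1146] v=[-2.5044]
Step 34: x=[2.0017] v=[-2.2585]
Step 35: x=[1.9017] v=[-1.9999]
Step 36: x=[1.8152] v=[-1.7301]
Step 37: x=[1.7427] v=[-1.4506]
Step 38: x=[1.6846] v=[-1.1629]
Step 39: x=[1.6412] v=[-0.8687]
Step 40: x=[1.6127] v=[-0.5696]
Step 41: x=[1.5993] v=[-0.2673]
Step 42: x=[1.6011] v=[0.0365]
First v>=0 after going negative at step 42, time=2.1000

Answer: 2.1000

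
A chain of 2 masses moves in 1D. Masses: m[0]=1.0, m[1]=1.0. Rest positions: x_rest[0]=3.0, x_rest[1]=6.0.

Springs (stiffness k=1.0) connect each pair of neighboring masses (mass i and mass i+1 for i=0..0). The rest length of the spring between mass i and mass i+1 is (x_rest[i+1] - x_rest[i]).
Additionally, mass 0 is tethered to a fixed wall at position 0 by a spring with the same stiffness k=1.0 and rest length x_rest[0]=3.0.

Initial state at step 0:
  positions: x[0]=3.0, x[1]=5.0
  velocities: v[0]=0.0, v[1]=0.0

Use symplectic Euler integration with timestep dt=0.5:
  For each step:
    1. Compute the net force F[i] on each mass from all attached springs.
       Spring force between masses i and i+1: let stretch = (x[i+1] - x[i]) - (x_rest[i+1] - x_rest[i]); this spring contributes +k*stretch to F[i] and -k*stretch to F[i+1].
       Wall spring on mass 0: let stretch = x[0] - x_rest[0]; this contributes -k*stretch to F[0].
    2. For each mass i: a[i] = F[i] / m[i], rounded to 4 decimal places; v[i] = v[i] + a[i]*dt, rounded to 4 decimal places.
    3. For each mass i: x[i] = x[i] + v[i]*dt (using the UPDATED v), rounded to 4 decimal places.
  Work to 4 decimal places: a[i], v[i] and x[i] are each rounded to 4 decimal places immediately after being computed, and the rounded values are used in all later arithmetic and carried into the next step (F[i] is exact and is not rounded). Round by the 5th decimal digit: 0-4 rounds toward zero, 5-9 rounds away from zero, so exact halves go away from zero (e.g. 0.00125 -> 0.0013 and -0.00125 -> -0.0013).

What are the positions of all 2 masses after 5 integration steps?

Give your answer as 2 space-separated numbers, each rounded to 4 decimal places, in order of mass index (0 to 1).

Step 0: x=[3.0000 5.0000] v=[0.0000 0.0000]
Step 1: x=[2.7500 5.2500] v=[-0.5000 0.5000]
Step 2: x=[2.4375 5.6250] v=[-0.6250 0.7500]
Step 3: x=[2.3125 5.9532] v=[-0.2500 0.6563]
Step 4: x=[2.5196 6.1212] v=[0.4141 0.3360]
Step 5: x=[2.9972 6.1388] v=[0.9551 0.0352]

Answer: 2.9972 6.1388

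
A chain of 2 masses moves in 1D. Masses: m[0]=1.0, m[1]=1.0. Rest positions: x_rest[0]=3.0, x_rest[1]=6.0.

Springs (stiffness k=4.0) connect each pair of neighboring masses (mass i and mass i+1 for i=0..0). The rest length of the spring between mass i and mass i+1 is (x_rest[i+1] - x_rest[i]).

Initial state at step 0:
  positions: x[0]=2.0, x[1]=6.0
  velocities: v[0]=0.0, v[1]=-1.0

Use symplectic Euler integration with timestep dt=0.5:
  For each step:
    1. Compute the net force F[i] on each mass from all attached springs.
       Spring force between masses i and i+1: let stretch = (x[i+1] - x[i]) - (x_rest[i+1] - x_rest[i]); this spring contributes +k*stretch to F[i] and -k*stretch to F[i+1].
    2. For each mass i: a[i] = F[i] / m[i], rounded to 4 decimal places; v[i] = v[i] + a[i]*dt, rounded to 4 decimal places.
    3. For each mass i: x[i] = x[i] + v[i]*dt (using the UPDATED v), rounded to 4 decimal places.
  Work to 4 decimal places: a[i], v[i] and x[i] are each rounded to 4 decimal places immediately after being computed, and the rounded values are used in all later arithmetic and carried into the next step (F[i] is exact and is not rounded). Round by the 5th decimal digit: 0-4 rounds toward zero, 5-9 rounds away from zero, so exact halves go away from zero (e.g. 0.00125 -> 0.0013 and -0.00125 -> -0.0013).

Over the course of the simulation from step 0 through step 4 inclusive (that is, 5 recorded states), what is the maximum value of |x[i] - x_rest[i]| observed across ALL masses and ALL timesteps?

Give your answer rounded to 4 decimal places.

Step 0: x=[2.0000 6.0000] v=[0.0000 -1.0000]
Step 1: x=[3.0000 4.5000] v=[2.0000 -3.0000]
Step 2: x=[2.5000 4.5000] v=[-1.0000 0.0000]
Step 3: x=[1.0000 5.5000] v=[-3.0000 2.0000]
Step 4: x=[1.0000 5.0000] v=[0.0000 -1.0000]
Max displacement = 2.0000

Answer: 2.0000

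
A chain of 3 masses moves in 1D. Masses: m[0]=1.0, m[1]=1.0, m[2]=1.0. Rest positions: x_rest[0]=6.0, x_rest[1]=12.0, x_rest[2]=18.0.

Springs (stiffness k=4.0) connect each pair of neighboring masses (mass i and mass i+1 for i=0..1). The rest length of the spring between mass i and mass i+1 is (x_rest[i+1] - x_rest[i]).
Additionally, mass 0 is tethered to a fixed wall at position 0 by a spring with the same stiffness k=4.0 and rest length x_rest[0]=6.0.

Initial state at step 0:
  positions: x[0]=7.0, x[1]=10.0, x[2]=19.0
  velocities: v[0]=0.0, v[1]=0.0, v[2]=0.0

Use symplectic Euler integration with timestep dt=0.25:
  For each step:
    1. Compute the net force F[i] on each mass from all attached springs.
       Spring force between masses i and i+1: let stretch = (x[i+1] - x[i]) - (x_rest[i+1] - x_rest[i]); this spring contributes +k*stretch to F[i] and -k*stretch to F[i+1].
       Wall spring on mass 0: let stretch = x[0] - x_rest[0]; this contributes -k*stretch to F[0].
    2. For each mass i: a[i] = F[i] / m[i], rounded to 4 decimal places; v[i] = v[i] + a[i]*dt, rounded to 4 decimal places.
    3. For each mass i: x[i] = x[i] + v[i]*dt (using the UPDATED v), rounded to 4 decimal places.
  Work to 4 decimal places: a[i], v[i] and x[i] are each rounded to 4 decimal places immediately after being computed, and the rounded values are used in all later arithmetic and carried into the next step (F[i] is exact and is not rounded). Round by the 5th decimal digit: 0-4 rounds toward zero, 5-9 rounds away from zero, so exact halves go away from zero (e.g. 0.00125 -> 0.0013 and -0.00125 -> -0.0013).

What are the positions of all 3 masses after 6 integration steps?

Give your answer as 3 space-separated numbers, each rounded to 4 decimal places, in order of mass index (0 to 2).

Answer: 7.7657 10.1570 18.6728

Derivation:
Step 0: x=[7.0000 10.0000 19.0000] v=[0.0000 0.0000 0.0000]
Step 1: x=[6.0000 11.5000 18.2500] v=[-4.0000 6.0000 -3.0000]
Step 2: x=[4.8750 13.3125 17.3125] v=[-4.5000 7.2500 -3.7500]
Step 3: x=[4.6406 14.0156 16.8750] v=[-0.9375 2.8125 -1.7500]
Step 4: x=[5.5898 13.0898 17.2227] v=[3.7969 -3.7031 1.3906]
Step 5: x=[7.0166 11.3223 18.0371] v=[5.7071 -7.0702 3.2577]
Step 6: x=[7.7657 10.1570 18.6728] v=[2.9962 -4.6611 2.5429]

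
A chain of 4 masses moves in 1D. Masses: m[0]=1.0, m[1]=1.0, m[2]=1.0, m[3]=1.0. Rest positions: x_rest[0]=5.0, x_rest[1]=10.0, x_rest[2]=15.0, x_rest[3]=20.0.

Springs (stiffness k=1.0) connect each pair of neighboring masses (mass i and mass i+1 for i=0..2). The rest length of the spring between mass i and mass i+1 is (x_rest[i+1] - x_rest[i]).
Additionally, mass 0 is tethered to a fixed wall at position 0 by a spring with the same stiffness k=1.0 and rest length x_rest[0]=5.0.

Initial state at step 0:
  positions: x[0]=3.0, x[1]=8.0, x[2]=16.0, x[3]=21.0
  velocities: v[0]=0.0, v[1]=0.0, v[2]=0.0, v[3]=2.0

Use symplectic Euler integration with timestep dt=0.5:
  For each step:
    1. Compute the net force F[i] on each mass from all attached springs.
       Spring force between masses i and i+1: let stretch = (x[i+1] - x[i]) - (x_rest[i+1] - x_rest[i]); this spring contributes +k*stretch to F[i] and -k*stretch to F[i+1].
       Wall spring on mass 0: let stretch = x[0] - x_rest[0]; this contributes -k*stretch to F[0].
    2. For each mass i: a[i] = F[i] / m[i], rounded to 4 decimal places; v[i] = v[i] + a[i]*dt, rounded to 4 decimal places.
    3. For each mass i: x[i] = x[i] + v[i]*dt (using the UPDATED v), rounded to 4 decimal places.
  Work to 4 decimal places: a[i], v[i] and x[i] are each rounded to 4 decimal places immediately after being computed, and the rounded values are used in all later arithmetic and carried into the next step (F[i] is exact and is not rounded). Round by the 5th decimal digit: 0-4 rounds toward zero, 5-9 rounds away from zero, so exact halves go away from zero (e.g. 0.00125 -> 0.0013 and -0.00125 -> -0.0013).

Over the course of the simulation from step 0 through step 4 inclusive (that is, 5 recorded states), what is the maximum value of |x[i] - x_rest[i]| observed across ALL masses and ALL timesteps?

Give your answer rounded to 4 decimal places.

Step 0: x=[3.0000 8.0000 16.0000 21.0000] v=[0.0000 0.0000 0.0000 2.0000]
Step 1: x=[3.5000 8.7500 15.2500 22.0000] v=[1.0000 1.5000 -1.5000 2.0000]
Step 2: x=[4.4375 9.8125 14.5625 22.5625] v=[1.8750 2.1250 -1.3750 1.1250]
Step 3: x=[5.6094 10.7188 14.6875 22.3750] v=[2.3438 1.8125 0.2500 -0.3750]
Step 4: x=[6.6563 11.3399 15.7422 21.5156] v=[2.0938 1.2422 2.1094 -1.7188]
Max displacement = 2.5625

Answer: 2.5625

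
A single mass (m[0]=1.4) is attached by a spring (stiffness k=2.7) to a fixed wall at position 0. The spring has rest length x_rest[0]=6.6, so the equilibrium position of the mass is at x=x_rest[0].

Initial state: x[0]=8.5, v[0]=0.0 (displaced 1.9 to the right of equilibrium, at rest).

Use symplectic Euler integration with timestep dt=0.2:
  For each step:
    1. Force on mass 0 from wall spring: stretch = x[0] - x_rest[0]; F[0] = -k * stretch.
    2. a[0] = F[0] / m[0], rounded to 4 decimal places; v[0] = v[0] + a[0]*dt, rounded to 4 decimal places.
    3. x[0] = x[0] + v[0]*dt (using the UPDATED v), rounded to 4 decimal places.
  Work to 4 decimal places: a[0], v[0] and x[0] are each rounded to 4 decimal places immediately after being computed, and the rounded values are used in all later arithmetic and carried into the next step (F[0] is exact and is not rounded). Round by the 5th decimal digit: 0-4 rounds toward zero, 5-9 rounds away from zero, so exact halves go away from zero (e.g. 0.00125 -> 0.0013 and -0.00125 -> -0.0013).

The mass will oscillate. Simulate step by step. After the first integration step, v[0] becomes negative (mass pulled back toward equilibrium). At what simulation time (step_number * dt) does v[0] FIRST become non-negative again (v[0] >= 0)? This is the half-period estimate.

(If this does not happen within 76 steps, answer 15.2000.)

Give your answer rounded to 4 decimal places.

Answer: 2.4000

Derivation:
Step 0: x=[8.5000] v=[0.0000]
Step 1: x=[8.3534] v=[-0.7329]
Step 2: x=[8.0716] v=[-1.4092]
Step 3: x=[7.6762] v=[-1.9768]
Step 4: x=[7.1978] v=[-2.3919]
Step 5: x=[6.6733] v=[-2.6225]
Step 6: x=[6.1431] v=[-2.6508]
Step 7: x=[5.6482] v=[-2.4746]
Step 8: x=[5.2267] v=[-2.1075]
Step 9: x=[4.9111] v=[-1.5778]
Step 10: x=[4.7258] v=[-0.9264]
Step 11: x=[4.6851] v=[-0.2035]
Step 12: x=[4.7921] v=[0.5351]
First v>=0 after going negative at step 12, time=2.4000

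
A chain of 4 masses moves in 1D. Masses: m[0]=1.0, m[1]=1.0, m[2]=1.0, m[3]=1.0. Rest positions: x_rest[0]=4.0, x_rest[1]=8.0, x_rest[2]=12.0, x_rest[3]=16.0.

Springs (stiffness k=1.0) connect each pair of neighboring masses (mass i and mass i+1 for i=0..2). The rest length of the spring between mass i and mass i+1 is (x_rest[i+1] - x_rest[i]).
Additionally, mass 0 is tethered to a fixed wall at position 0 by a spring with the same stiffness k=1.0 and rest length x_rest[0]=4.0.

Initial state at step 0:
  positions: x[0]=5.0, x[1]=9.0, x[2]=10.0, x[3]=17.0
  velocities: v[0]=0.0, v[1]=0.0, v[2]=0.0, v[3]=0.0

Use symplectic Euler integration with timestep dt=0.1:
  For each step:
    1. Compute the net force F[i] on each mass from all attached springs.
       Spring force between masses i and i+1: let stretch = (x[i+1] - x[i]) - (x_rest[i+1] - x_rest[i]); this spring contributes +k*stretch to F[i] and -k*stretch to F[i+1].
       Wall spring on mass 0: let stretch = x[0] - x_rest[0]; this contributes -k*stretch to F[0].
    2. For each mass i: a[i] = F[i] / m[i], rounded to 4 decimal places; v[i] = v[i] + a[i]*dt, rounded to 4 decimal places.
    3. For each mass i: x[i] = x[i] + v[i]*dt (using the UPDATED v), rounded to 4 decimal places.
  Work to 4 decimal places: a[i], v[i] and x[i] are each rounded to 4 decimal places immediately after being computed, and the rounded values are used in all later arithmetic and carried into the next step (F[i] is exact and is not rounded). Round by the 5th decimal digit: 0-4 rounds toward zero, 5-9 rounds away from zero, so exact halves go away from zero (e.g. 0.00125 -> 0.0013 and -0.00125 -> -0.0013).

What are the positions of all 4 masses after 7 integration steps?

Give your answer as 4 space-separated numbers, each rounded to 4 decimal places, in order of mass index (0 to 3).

Answer: 4.7101 8.2904 11.4648 16.2678

Derivation:
Step 0: x=[5.0000 9.0000 10.0000 17.0000] v=[0.0000 0.0000 0.0000 0.0000]
Step 1: x=[4.9900 8.9700 10.0600 16.9700] v=[-0.1000 -0.3000 0.6000 -0.3000]
Step 2: x=[4.9699 8.9111 10.1782 16.9109] v=[-0.2010 -0.5890 1.1820 -0.5910]
Step 3: x=[4.9395 8.8255 10.3511 16.8245] v=[-0.3039 -0.8564 1.7286 -0.8643]
Step 4: x=[4.8986 8.7163 10.5734 16.7133] v=[-0.4093 -1.0924 2.2234 -1.1116]
Step 5: x=[4.8469 8.5875 10.8386 16.5807] v=[-0.5174 -1.2885 2.6517 -1.3256]
Step 6: x=[4.7841 8.4438 11.1387 16.4307] v=[-0.6280 -1.4375 3.0008 -1.4998]
Step 7: x=[4.7101 8.2904 11.4648 16.2678] v=[-0.7404 -1.5340 3.2605 -1.6290]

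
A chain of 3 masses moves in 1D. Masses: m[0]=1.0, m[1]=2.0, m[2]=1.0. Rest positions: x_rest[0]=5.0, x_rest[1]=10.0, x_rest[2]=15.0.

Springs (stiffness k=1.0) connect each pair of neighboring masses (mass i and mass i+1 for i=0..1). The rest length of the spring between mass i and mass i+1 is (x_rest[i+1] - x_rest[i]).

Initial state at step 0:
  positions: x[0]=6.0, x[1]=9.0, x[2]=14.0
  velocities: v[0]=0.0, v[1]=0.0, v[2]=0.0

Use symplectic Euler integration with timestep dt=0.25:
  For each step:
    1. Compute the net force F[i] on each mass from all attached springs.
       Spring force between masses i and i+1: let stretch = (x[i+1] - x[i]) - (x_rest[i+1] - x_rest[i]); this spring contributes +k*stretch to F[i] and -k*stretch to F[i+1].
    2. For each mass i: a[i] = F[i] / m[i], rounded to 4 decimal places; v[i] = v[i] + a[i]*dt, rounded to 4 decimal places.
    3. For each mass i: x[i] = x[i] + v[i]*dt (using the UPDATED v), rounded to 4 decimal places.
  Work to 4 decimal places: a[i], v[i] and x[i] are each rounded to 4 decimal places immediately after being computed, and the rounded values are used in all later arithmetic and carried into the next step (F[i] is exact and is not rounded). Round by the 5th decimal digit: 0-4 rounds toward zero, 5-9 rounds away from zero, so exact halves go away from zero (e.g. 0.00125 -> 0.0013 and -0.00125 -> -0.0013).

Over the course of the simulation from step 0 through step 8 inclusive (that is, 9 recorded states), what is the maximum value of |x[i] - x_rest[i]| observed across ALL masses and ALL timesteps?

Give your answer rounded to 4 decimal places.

Answer: 1.5394

Derivation:
Step 0: x=[6.0000 9.0000 14.0000] v=[0.0000 0.0000 0.0000]
Step 1: x=[5.8750 9.0625 14.0000] v=[-0.5000 0.2500 0.0000]
Step 2: x=[5.6367 9.1797 14.0039] v=[-0.9531 0.4688 0.0156]
Step 3: x=[5.3074 9.3370 14.0188] v=[-1.3174 0.6290 0.0596]
Step 4: x=[4.9174 9.5146 14.0536] v=[-1.5600 0.7105 0.1392]
Step 5: x=[4.5022 9.6904 14.1172] v=[-1.6607 0.7032 0.2545]
Step 6: x=[4.0988 9.8424 14.2167] v=[-1.6137 0.6080 0.3978]
Step 7: x=[3.7419 9.9516 14.3553] v=[-1.4278 0.4368 0.5542]
Step 8: x=[3.4606 10.0044 14.5311] v=[-1.1254 0.2111 0.7033]
Max displacement = 1.5394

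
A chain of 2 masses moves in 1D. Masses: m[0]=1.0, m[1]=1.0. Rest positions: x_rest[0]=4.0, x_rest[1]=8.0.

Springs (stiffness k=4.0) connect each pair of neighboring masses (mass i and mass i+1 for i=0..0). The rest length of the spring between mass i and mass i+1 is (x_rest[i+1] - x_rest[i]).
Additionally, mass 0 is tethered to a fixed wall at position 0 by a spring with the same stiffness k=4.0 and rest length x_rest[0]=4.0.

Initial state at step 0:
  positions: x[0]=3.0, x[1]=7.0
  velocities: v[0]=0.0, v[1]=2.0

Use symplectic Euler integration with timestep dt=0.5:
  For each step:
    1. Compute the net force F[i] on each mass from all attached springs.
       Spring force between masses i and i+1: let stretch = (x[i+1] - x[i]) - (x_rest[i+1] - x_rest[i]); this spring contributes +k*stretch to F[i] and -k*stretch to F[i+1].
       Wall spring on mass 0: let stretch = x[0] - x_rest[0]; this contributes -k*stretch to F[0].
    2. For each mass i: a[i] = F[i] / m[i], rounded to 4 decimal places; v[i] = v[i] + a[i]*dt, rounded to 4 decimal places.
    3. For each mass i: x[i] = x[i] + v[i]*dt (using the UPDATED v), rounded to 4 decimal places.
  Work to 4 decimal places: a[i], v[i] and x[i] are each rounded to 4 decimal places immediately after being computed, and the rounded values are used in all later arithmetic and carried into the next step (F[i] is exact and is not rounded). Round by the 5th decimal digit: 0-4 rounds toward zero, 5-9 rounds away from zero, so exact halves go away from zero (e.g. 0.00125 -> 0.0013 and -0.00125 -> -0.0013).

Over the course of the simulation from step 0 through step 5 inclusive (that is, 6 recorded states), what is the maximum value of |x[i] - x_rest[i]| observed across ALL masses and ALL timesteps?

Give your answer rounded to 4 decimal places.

Answer: 2.0000

Derivation:
Step 0: x=[3.0000 7.0000] v=[0.0000 2.0000]
Step 1: x=[4.0000 8.0000] v=[2.0000 2.0000]
Step 2: x=[5.0000 9.0000] v=[2.0000 2.0000]
Step 3: x=[5.0000 10.0000] v=[0.0000 2.0000]
Step 4: x=[5.0000 10.0000] v=[0.0000 0.0000]
Step 5: x=[5.0000 9.0000] v=[0.0000 -2.0000]
Max displacement = 2.0000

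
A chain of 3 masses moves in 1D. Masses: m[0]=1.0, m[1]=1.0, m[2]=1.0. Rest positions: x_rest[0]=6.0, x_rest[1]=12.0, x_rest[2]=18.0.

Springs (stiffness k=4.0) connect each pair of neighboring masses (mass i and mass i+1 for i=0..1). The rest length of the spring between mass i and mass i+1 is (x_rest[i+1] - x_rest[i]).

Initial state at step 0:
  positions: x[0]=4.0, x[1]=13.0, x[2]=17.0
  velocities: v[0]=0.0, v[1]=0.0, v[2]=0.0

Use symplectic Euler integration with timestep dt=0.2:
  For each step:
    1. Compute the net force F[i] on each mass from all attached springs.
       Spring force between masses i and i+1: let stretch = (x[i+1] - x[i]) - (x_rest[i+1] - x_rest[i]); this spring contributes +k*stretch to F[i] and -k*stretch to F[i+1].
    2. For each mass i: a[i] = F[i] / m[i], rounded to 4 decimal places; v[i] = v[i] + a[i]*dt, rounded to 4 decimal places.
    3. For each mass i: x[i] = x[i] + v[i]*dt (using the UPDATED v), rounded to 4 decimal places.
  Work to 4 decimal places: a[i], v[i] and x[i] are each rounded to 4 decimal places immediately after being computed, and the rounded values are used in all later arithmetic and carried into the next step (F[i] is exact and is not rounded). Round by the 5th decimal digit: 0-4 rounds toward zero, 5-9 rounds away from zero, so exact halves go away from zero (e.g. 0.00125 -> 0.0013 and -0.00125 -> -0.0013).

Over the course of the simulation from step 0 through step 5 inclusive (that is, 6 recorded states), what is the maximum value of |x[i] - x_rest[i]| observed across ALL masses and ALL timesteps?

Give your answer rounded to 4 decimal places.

Step 0: x=[4.0000 13.0000 17.0000] v=[0.0000 0.0000 0.0000]
Step 1: x=[4.4800 12.2000 17.3200] v=[2.4000 -4.0000 1.6000]
Step 2: x=[5.2352 10.9840 17.7808] v=[3.7760 -6.0800 2.3040]
Step 3: x=[5.9502 9.9357 18.1141] v=[3.5750 -5.2416 1.6666]
Step 4: x=[6.3429 9.5582 18.0989] v=[1.9634 -1.8873 -0.0761]
Step 5: x=[6.2900 10.0328 17.6772] v=[-0.2644 2.3730 -2.1087]
Max displacement = 2.4418

Answer: 2.4418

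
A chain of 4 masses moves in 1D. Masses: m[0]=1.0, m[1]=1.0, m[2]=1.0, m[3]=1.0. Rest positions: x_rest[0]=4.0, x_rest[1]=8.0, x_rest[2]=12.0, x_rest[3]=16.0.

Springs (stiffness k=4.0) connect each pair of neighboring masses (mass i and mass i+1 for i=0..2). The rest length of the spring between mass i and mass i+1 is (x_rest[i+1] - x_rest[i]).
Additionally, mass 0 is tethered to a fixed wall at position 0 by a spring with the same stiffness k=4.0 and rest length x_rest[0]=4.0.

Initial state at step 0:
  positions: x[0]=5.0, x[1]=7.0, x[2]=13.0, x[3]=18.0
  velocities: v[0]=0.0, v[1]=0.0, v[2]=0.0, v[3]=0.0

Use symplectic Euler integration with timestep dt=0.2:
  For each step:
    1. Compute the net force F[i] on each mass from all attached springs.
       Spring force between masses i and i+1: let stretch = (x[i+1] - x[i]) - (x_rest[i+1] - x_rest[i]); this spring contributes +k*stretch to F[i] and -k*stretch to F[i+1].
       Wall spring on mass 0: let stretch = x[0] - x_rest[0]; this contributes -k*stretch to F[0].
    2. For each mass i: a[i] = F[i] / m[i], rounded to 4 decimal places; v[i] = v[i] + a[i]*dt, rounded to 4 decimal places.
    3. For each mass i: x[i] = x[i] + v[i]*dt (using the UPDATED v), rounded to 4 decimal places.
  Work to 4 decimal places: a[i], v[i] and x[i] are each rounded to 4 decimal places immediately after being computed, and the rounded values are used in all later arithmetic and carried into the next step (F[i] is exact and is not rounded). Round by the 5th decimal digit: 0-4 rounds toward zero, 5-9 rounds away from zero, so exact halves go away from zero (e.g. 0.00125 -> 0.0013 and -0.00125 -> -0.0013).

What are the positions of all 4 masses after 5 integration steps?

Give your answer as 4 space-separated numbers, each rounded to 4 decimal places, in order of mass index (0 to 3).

Answer: 3.6621 9.5900 13.0408 16.0263

Derivation:
Step 0: x=[5.0000 7.0000 13.0000 18.0000] v=[0.0000 0.0000 0.0000 0.0000]
Step 1: x=[4.5200 7.6400 12.8400 17.8400] v=[-2.4000 3.2000 -0.8000 -0.8000]
Step 2: x=[3.8160 8.6128 12.6480 17.5200] v=[-3.5200 4.8640 -0.9600 -1.6000]
Step 3: x=[3.2689 9.4637 12.5899 17.0605] v=[-2.7354 4.2547 -0.2906 -2.2976]
Step 4: x=[3.1900 9.8237 12.7469 16.5257] v=[-0.3947 1.7998 0.7849 -2.6741]
Step 5: x=[3.6621 9.5900 13.0408 16.0263] v=[2.3603 -1.1686 1.4694 -2.4971]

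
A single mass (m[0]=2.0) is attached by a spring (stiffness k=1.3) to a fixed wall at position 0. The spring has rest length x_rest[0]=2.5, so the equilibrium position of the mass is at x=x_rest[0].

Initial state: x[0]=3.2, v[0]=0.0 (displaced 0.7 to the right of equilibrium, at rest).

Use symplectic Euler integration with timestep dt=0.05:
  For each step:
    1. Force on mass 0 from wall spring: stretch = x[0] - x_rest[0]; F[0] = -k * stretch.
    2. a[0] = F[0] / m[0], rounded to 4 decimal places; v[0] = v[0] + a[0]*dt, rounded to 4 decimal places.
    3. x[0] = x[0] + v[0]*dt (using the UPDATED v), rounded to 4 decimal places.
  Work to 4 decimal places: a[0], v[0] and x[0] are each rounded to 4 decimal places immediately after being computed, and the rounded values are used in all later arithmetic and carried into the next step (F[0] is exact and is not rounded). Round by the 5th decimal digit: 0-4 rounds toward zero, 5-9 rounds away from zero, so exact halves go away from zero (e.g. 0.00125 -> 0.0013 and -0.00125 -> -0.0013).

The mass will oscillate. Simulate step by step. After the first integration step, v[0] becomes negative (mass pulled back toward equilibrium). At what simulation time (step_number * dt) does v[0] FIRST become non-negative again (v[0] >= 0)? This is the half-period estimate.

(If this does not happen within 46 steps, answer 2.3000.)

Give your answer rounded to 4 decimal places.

Answer: 2.3000

Derivation:
Step 0: x=[3.2000] v=[0.0000]
Step 1: x=[3.1989] v=[-0.0228]
Step 2: x=[3.1966] v=[-0.0455]
Step 3: x=[3.1932] v=[-0.0681]
Step 4: x=[3.1887] v=[-0.0906]
Step 5: x=[3.1831] v=[-0.1130]
Step 6: x=[3.1763] v=[-0.1352]
Step 7: x=[3.1684] v=[-0.1572]
Step 8: x=[3.1595] v=[-0.1789]
Step 9: x=[3.1495] v=[-0.2003]
Step 10: x=[3.1384] v=[-0.2214]
Step 11: x=[3.1263] v=[-0.2422]
Step 12: x=[3.1132] v=[-0.2626]
Step 13: x=[3.0991] v=[-0.2825]
Step 14: x=[3.0840] v=[-0.3020]
Step 15: x=[3.0680] v=[-0.3210]
Step 16: x=[3.0510] v=[-0.3395]
Step 17: x=[3.0331] v=[-0.3574]
Step 18: x=[3.0144] v=[-0.3747]
Step 19: x=[2.9948] v=[-0.3914]
Step 20: x=[2.9744] v=[-0.4075]
Step 21: x=[2.9533] v=[-0.4229]
Step 22: x=[2.9314] v=[-0.4376]
Step 23: x=[2.9088] v=[-0.4516]
Step 24: x=[2.8856] v=[-0.4649]
Step 25: x=[2.8617] v=[-0.4774]
Step 26: x=[2.8372] v=[-0.4892]
Step 27: x=[2.8122] v=[-0.5002]
Step 28: x=[2.7867] v=[-0.5103]
Step 29: x=[2.7607] v=[-0.5196]
Step 30: x=[2.7343] v=[-0.5281]
Step 31: x=[2.7075] v=[-0.5357]
Step 32: x=[2.6804] v=[-0.5424]
Step 33: x=[2.6530] v=[-0.5483]
Step 34: x=[2.6253] v=[-0.5533]
Step 35: x=[2.5974] v=[-0.5574]
Step 36: x=[2.5694] v=[-0.5606]
Step 37: x=[2.5413] v=[-0.5629]
Step 38: x=[2.5131] v=[-0.5642]
Step 39: x=[2.4849] v=[-0.5646]
Step 40: x=[2.4567] v=[-0.5641]
Step 41: x=[2.4286] v=[-0.5627]
Step 42: x=[2.4006] v=[-0.5604]
Step 43: x=[2.3727] v=[-0.5572]
Step 44: x=[2.3450] v=[-0.5531]
Step 45: x=[2.3176] v=[-0.5481]
Step 46: x=[2.2905] v=[-0.5422]
v[0] did not become non-negative within 46 steps; using fallback time=2.3000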